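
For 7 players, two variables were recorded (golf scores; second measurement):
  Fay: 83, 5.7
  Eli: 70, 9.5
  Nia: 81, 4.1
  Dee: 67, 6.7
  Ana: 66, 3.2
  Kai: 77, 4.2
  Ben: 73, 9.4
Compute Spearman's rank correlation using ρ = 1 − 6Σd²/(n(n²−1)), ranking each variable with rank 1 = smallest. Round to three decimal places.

-0.036

Ranks of variable 1: 7, 3, 6, 2, 1, 5, 4
Ranks of variable 2: 4, 7, 2, 5, 1, 3, 6
d = r₁ − r₂: 3, -4, 4, -3, 0, 2, -2
d²: 9, 16, 16, 9, 0, 4, 4; Σd² = 58
ρ = 1 − 6·58/(7·48) = 1 − 348/336 = -0.036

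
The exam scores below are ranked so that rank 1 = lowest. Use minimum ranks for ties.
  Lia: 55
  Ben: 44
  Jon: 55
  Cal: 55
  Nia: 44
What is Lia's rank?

Sorted (ascending): 44, 44, 55, 55, 55
The 2 values of 44 occupy positions 1–2 → each gets rank 1.
The 3 values of 55 occupy positions 3–5 → each gets rank 3.
Lia has value 55 → rank 3.

3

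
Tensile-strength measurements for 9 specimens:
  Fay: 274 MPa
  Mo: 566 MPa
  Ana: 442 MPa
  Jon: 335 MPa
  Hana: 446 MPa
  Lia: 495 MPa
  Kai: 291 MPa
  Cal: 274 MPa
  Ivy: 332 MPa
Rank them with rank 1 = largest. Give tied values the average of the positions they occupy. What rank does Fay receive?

Sorted (descending): 566, 495, 446, 442, 335, 332, 291, 274, 274
The 2 values of 274 occupy positions 8–9 → average rank (8+9)/2 = 8.5.
Fay has value 274 MPa → rank 8.5.

8.5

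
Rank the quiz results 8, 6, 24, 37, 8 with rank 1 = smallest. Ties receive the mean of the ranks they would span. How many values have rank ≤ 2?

Sorted (ascending): 6, 8, 8, 24, 37
The 2 values of 8 occupy positions 2–3 → average rank (2+3)/2 = 2.5.
Ranks ≤ 2: {1} → 1 value.

1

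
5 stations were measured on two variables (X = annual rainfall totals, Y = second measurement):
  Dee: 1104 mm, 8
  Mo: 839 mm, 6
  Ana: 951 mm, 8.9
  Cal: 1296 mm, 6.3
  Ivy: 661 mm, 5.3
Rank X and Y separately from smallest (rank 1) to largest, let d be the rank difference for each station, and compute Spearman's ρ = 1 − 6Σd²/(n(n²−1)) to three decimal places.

0.600

Ranks of variable 1: 4, 2, 3, 5, 1
Ranks of variable 2: 4, 2, 5, 3, 1
d = r₁ − r₂: 0, 0, -2, 2, 0
d²: 0, 0, 4, 4, 0; Σd² = 8
ρ = 1 − 6·8/(5·24) = 1 − 48/120 = 0.600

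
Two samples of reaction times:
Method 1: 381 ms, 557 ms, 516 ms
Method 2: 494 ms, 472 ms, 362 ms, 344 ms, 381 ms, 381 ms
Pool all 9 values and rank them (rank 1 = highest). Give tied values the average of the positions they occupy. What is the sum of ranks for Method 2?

36

Sorted (descending): 557, 516, 494, 472, 381, 381, 381, 362, 344
The 3 values of 381 occupy positions 5–7 → average rank 6.
Method 2 values → pooled ranks: 494→3, 472→4, 362→8, 344→9, 381→6, 381→6
Rank sum = 3 + 4 + 8 + 9 + 6 + 6 = 36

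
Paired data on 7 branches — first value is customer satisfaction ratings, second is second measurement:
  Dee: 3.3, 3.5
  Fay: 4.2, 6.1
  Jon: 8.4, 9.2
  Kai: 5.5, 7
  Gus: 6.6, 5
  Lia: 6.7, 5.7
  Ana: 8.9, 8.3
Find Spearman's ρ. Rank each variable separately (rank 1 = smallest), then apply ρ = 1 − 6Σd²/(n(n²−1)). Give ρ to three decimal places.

Ranks of variable 1: 1, 2, 6, 3, 4, 5, 7
Ranks of variable 2: 1, 4, 7, 5, 2, 3, 6
d = r₁ − r₂: 0, -2, -1, -2, 2, 2, 1
d²: 0, 4, 1, 4, 4, 4, 1; Σd² = 18
ρ = 1 − 6·18/(7·48) = 1 − 108/336 = 0.679

0.679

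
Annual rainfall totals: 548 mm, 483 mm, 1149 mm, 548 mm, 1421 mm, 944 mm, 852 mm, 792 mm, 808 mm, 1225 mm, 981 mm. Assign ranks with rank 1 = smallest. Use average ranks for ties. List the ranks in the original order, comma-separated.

2.5, 1, 9, 2.5, 11, 7, 6, 4, 5, 10, 8

Sorted (ascending): 483, 548, 548, 792, 808, 852, 944, 981, 1149, 1225, 1421
The 2 values of 548 occupy positions 2–3 → average rank (2+3)/2 = 2.5.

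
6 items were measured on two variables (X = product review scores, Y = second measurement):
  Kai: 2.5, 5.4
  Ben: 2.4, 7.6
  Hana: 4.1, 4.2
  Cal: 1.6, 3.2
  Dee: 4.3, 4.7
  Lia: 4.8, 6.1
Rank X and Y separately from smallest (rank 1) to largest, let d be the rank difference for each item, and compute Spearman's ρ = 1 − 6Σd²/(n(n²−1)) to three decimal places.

Ranks of variable 1: 3, 2, 4, 1, 5, 6
Ranks of variable 2: 4, 6, 2, 1, 3, 5
d = r₁ − r₂: -1, -4, 2, 0, 2, 1
d²: 1, 16, 4, 0, 4, 1; Σd² = 26
ρ = 1 − 6·26/(6·35) = 1 − 156/210 = 0.257

0.257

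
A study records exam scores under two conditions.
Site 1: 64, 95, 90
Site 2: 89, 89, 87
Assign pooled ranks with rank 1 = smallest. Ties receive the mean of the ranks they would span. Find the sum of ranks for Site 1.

12

Sorted (ascending): 64, 87, 89, 89, 90, 95
The 2 values of 89 occupy positions 3–4 → average rank (3+4)/2 = 3.5.
Site 1 values → pooled ranks: 64→1, 95→6, 90→5
Rank sum = 1 + 6 + 5 = 12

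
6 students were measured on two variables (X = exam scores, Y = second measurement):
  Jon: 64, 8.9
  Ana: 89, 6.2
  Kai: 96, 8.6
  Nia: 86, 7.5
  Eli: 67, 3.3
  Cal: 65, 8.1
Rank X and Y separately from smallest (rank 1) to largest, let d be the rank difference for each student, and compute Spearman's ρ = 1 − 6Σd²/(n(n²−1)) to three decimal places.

Ranks of variable 1: 1, 5, 6, 4, 3, 2
Ranks of variable 2: 6, 2, 5, 3, 1, 4
d = r₁ − r₂: -5, 3, 1, 1, 2, -2
d²: 25, 9, 1, 1, 4, 4; Σd² = 44
ρ = 1 − 6·44/(6·35) = 1 − 264/210 = -0.257

-0.257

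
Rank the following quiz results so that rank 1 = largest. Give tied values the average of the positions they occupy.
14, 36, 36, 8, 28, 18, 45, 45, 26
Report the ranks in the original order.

8, 3.5, 3.5, 9, 5, 7, 1.5, 1.5, 6

Sorted (descending): 45, 45, 36, 36, 28, 26, 18, 14, 8
The 2 values of 45 occupy positions 1–2 → average rank (1+2)/2 = 1.5.
The 2 values of 36 occupy positions 3–4 → average rank (3+4)/2 = 3.5.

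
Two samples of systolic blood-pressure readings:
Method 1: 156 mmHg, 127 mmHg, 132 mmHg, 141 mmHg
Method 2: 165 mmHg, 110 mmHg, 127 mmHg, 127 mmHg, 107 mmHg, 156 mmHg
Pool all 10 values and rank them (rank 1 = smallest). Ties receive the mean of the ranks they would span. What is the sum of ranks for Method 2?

29.5

Sorted (ascending): 107, 110, 127, 127, 127, 132, 141, 156, 156, 165
The 3 values of 127 occupy positions 3–5 → average rank 4.
The 2 values of 156 occupy positions 8–9 → average rank (8+9)/2 = 8.5.
Method 2 values → pooled ranks: 165→10, 110→2, 127→4, 127→4, 107→1, 156→8.5
Rank sum = 10 + 2 + 4 + 4 + 1 + 8.5 = 29.5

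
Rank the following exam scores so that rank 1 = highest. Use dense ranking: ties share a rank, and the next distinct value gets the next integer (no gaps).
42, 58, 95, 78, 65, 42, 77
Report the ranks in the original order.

Sorted (descending): 95, 78, 77, 65, 58, 42, 42
The 2 values of 42 share dense rank 6.
Remaining distinct values take the next consecutive integers.

6, 5, 1, 2, 4, 6, 3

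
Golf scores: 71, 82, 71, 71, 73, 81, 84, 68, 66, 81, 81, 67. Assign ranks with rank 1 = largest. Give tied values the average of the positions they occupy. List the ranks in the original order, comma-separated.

Sorted (descending): 84, 82, 81, 81, 81, 73, 71, 71, 71, 68, 67, 66
The 3 values of 81 occupy positions 3–5 → average rank 4.
The 3 values of 71 occupy positions 7–9 → average rank 8.

8, 2, 8, 8, 6, 4, 1, 10, 12, 4, 4, 11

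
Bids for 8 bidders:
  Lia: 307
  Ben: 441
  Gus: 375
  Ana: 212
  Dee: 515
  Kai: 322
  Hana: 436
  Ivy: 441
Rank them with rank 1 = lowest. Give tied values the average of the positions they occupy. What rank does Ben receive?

6.5

Sorted (ascending): 212, 307, 322, 375, 436, 441, 441, 515
The 2 values of 441 occupy positions 6–7 → average rank (6+7)/2 = 6.5.
Ben has value 441 → rank 6.5.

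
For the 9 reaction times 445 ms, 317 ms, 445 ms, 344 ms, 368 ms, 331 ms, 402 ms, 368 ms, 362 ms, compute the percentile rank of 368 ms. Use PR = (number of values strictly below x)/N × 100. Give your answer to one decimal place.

N = 9.
Strictly below 368: 4. Equal to 368: 2.
PR = 4/9 × 100 = 44.4

44.4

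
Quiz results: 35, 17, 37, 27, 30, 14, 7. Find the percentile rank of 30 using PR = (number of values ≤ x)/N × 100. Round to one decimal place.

N = 7.
Strictly below 30: 4. Equal to 30: 1.
PR = 5/7 × 100 = 71.4

71.4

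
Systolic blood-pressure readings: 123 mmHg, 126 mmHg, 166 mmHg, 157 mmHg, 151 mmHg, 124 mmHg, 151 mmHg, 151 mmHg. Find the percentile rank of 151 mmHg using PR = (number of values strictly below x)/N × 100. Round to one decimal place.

37.5

N = 8.
Strictly below 151: 3. Equal to 151: 3.
PR = 3/8 × 100 = 37.5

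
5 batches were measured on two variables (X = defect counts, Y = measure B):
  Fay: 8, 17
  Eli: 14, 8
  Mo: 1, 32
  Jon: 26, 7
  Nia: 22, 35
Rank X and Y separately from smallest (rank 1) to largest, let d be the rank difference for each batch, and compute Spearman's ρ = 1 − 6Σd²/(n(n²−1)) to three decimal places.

Ranks of variable 1: 2, 3, 1, 5, 4
Ranks of variable 2: 3, 2, 4, 1, 5
d = r₁ − r₂: -1, 1, -3, 4, -1
d²: 1, 1, 9, 16, 1; Σd² = 28
ρ = 1 − 6·28/(5·24) = 1 − 168/120 = -0.400

-0.400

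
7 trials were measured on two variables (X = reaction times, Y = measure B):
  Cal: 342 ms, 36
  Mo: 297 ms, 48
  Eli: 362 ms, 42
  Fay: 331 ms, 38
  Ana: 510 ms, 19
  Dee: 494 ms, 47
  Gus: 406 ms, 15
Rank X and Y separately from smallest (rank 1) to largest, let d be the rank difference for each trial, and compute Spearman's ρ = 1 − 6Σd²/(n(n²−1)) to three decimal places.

Ranks of variable 1: 3, 1, 4, 2, 7, 6, 5
Ranks of variable 2: 3, 7, 5, 4, 2, 6, 1
d = r₁ − r₂: 0, -6, -1, -2, 5, 0, 4
d²: 0, 36, 1, 4, 25, 0, 16; Σd² = 82
ρ = 1 − 6·82/(7·48) = 1 − 492/336 = -0.464

-0.464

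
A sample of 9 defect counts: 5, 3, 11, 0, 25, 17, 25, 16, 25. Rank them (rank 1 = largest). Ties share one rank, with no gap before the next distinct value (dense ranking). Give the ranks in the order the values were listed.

Sorted (descending): 25, 25, 25, 17, 16, 11, 5, 3, 0
The 3 values of 25 share dense rank 1.
Remaining distinct values take the next consecutive integers.

5, 6, 4, 7, 1, 2, 1, 3, 1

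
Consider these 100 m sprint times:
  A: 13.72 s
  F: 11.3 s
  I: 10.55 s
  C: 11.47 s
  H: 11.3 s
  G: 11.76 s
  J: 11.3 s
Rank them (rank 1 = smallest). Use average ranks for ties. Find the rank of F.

3

Sorted (ascending): 10.55, 11.3, 11.3, 11.3, 11.47, 11.76, 13.72
The 3 values of 11.3 occupy positions 2–4 → average rank 3.
F has value 11.3 s → rank 3.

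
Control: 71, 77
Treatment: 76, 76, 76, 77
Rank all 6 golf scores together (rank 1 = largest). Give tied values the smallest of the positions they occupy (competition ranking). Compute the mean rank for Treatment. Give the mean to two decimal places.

2.50

Sorted (descending): 77, 77, 76, 76, 76, 71
The 2 values of 77 occupy positions 1–2 → each gets rank 1.
The 3 values of 76 occupy positions 3–5 → each gets rank 3.
Treatment values → pooled ranks: 76→3, 76→3, 76→3, 77→1
Mean rank = (3 + 3 + 3 + 1) / 4 = 2.50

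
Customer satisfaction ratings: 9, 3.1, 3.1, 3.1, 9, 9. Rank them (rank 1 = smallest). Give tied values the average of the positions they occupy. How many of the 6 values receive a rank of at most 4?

3

Sorted (ascending): 3.1, 3.1, 3.1, 9, 9, 9
The 3 values of 3.1 occupy positions 1–3 → average rank 2.
The 3 values of 9 occupy positions 4–6 → average rank 5.
Ranks ≤ 4: {2, 2, 2} → 3 values.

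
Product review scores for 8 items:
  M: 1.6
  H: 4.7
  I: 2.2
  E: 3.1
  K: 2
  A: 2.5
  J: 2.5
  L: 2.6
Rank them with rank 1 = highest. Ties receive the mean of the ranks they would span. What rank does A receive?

4.5

Sorted (descending): 4.7, 3.1, 2.6, 2.5, 2.5, 2.2, 2, 1.6
The 2 values of 2.5 occupy positions 4–5 → average rank (4+5)/2 = 4.5.
A has value 2.5 → rank 4.5.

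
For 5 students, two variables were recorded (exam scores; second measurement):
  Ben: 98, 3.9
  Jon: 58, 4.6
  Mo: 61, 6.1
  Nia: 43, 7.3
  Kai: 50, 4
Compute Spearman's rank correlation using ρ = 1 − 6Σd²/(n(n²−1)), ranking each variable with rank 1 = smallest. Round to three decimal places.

-0.600

Ranks of variable 1: 5, 3, 4, 1, 2
Ranks of variable 2: 1, 3, 4, 5, 2
d = r₁ − r₂: 4, 0, 0, -4, 0
d²: 16, 0, 0, 16, 0; Σd² = 32
ρ = 1 − 6·32/(5·24) = 1 − 192/120 = -0.600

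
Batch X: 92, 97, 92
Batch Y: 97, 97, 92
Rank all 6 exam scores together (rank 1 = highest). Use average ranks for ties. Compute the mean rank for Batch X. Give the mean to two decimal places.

4.00

Sorted (descending): 97, 97, 97, 92, 92, 92
The 3 values of 97 occupy positions 1–3 → average rank 2.
The 3 values of 92 occupy positions 4–6 → average rank 5.
Batch X values → pooled ranks: 92→5, 97→2, 92→5
Mean rank = (5 + 2 + 5) / 3 = 4.00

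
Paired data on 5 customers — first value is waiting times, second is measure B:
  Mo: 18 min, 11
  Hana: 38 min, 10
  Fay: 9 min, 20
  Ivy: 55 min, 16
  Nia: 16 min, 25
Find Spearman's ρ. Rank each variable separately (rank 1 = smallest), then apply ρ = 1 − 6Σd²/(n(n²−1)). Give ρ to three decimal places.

Ranks of variable 1: 3, 4, 1, 5, 2
Ranks of variable 2: 2, 1, 4, 3, 5
d = r₁ − r₂: 1, 3, -3, 2, -3
d²: 1, 9, 9, 4, 9; Σd² = 32
ρ = 1 − 6·32/(5·24) = 1 − 192/120 = -0.600

-0.600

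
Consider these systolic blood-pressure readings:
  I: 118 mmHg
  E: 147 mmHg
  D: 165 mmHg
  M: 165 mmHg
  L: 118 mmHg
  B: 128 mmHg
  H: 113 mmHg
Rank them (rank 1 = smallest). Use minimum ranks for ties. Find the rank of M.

6

Sorted (ascending): 113, 118, 118, 128, 147, 165, 165
The 2 values of 118 occupy positions 2–3 → each gets rank 2.
The 2 values of 165 occupy positions 6–7 → each gets rank 6.
M has value 165 mmHg → rank 6.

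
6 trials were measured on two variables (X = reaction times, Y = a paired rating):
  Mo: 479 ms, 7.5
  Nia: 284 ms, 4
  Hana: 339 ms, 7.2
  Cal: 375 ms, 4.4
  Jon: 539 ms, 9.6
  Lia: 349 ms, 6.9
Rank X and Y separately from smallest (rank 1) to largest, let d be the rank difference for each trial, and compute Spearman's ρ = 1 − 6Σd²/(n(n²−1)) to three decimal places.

Ranks of variable 1: 5, 1, 2, 4, 6, 3
Ranks of variable 2: 5, 1, 4, 2, 6, 3
d = r₁ − r₂: 0, 0, -2, 2, 0, 0
d²: 0, 0, 4, 4, 0, 0; Σd² = 8
ρ = 1 − 6·8/(6·35) = 1 − 48/210 = 0.771

0.771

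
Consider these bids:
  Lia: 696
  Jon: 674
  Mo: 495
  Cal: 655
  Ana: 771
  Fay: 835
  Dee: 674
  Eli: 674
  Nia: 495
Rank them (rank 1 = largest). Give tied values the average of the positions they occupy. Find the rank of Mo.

8.5

Sorted (descending): 835, 771, 696, 674, 674, 674, 655, 495, 495
The 3 values of 674 occupy positions 4–6 → average rank 5.
The 2 values of 495 occupy positions 8–9 → average rank (8+9)/2 = 8.5.
Mo has value 495 → rank 8.5.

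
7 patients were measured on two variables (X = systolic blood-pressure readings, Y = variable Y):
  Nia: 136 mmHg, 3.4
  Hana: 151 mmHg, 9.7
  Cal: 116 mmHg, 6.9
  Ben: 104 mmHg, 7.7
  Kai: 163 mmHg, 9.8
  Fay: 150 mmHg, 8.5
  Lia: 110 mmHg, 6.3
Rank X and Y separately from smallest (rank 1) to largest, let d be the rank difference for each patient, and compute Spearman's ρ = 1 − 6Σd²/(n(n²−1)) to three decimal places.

Ranks of variable 1: 4, 6, 3, 1, 7, 5, 2
Ranks of variable 2: 1, 6, 3, 4, 7, 5, 2
d = r₁ − r₂: 3, 0, 0, -3, 0, 0, 0
d²: 9, 0, 0, 9, 0, 0, 0; Σd² = 18
ρ = 1 − 6·18/(7·48) = 1 − 108/336 = 0.679

0.679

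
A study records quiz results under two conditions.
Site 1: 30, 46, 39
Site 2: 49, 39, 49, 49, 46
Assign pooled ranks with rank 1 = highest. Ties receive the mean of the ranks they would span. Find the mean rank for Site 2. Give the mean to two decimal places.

Sorted (descending): 49, 49, 49, 46, 46, 39, 39, 30
The 3 values of 49 occupy positions 1–3 → average rank 2.
The 2 values of 46 occupy positions 4–5 → average rank (4+5)/2 = 4.5.
The 2 values of 39 occupy positions 6–7 → average rank (6+7)/2 = 6.5.
Site 2 values → pooled ranks: 49→2, 39→6.5, 49→2, 49→2, 46→4.5
Mean rank = (2 + 6.5 + 2 + 2 + 4.5) / 5 = 3.40

3.40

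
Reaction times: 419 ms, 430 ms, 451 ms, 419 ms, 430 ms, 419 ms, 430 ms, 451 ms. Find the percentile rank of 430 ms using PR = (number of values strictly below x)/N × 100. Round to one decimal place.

37.5

N = 8.
Strictly below 430: 3. Equal to 430: 3.
PR = 3/8 × 100 = 37.5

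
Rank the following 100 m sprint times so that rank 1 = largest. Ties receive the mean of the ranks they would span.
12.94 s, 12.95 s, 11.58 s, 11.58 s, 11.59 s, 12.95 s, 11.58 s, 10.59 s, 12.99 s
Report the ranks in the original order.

Sorted (descending): 12.99, 12.95, 12.95, 12.94, 11.59, 11.58, 11.58, 11.58, 10.59
The 2 values of 12.95 occupy positions 2–3 → average rank (2+3)/2 = 2.5.
The 3 values of 11.58 occupy positions 6–8 → average rank 7.

4, 2.5, 7, 7, 5, 2.5, 7, 9, 1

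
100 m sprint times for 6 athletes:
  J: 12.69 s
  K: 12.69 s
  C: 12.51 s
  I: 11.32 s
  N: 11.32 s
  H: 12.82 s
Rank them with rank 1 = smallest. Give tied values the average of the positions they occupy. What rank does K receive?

4.5

Sorted (ascending): 11.32, 11.32, 12.51, 12.69, 12.69, 12.82
The 2 values of 11.32 occupy positions 1–2 → average rank (1+2)/2 = 1.5.
The 2 values of 12.69 occupy positions 4–5 → average rank (4+5)/2 = 4.5.
K has value 12.69 s → rank 4.5.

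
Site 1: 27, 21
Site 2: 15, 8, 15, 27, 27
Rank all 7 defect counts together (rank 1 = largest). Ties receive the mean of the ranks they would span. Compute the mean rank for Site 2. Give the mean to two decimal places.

Sorted (descending): 27, 27, 27, 21, 15, 15, 8
The 3 values of 27 occupy positions 1–3 → average rank 2.
The 2 values of 15 occupy positions 5–6 → average rank (5+6)/2 = 5.5.
Site 2 values → pooled ranks: 15→5.5, 8→7, 15→5.5, 27→2, 27→2
Mean rank = (5.5 + 7 + 5.5 + 2 + 2) / 5 = 4.40

4.40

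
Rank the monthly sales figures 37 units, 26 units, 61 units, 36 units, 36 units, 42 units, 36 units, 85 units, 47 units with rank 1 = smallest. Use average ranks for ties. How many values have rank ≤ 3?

Sorted (ascending): 26, 36, 36, 36, 37, 42, 47, 61, 85
The 3 values of 36 occupy positions 2–4 → average rank 3.
Ranks ≤ 3: {1, 3, 3, 3} → 4 values.

4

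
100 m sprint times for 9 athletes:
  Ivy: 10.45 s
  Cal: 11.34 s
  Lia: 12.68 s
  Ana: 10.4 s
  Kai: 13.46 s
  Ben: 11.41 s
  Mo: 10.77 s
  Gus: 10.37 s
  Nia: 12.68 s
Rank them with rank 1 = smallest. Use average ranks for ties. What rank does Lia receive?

7.5

Sorted (ascending): 10.37, 10.4, 10.45, 10.77, 11.34, 11.41, 12.68, 12.68, 13.46
The 2 values of 12.68 occupy positions 7–8 → average rank (7+8)/2 = 7.5.
Lia has value 12.68 s → rank 7.5.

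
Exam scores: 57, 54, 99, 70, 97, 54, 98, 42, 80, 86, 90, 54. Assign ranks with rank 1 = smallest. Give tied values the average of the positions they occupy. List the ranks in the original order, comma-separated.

Sorted (ascending): 42, 54, 54, 54, 57, 70, 80, 86, 90, 97, 98, 99
The 3 values of 54 occupy positions 2–4 → average rank 3.

5, 3, 12, 6, 10, 3, 11, 1, 7, 8, 9, 3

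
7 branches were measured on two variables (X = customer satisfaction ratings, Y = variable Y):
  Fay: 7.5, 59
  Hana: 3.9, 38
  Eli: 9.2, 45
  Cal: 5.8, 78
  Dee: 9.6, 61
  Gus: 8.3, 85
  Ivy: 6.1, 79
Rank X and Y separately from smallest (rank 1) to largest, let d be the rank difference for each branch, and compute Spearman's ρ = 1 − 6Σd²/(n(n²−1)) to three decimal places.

0.143

Ranks of variable 1: 4, 1, 6, 2, 7, 5, 3
Ranks of variable 2: 3, 1, 2, 5, 4, 7, 6
d = r₁ − r₂: 1, 0, 4, -3, 3, -2, -3
d²: 1, 0, 16, 9, 9, 4, 9; Σd² = 48
ρ = 1 − 6·48/(7·48) = 1 − 288/336 = 0.143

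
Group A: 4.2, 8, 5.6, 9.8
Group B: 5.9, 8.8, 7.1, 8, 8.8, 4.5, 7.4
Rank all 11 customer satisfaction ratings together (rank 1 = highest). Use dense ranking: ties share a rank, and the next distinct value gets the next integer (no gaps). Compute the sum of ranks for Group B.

30

Sorted (descending): 9.8, 8.8, 8.8, 8, 8, 7.4, 7.1, 5.9, 5.6, 4.5, 4.2
The 2 values of 8.8 share dense rank 2.
The 2 values of 8 share dense rank 3.
Remaining distinct values take the next consecutive integers.
Group B values → pooled ranks: 5.9→6, 8.8→2, 7.1→5, 8→3, 8.8→2, 4.5→8, 7.4→4
Rank sum = 6 + 2 + 5 + 3 + 2 + 8 + 4 = 30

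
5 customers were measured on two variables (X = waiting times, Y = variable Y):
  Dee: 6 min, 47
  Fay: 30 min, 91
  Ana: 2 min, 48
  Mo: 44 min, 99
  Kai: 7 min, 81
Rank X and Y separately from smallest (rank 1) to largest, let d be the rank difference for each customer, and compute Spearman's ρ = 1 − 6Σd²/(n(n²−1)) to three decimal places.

0.900

Ranks of variable 1: 2, 4, 1, 5, 3
Ranks of variable 2: 1, 4, 2, 5, 3
d = r₁ − r₂: 1, 0, -1, 0, 0
d²: 1, 0, 1, 0, 0; Σd² = 2
ρ = 1 − 6·2/(5·24) = 1 − 12/120 = 0.900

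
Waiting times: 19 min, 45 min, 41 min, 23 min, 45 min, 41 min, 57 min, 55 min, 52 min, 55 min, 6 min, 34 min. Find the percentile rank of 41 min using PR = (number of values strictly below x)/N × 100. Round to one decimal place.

33.3

N = 12.
Strictly below 41: 4. Equal to 41: 2.
PR = 4/12 × 100 = 33.3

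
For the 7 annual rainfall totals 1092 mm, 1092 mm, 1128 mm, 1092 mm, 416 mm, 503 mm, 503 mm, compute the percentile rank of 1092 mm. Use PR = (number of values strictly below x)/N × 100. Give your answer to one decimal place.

N = 7.
Strictly below 1092: 3. Equal to 1092: 3.
PR = 3/7 × 100 = 42.9

42.9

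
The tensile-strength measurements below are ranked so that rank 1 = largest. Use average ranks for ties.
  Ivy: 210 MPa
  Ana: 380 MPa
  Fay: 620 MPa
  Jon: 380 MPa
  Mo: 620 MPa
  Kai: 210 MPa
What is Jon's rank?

3.5

Sorted (descending): 620, 620, 380, 380, 210, 210
The 2 values of 620 occupy positions 1–2 → average rank (1+2)/2 = 1.5.
The 2 values of 380 occupy positions 3–4 → average rank (3+4)/2 = 3.5.
The 2 values of 210 occupy positions 5–6 → average rank (5+6)/2 = 5.5.
Jon has value 380 MPa → rank 3.5.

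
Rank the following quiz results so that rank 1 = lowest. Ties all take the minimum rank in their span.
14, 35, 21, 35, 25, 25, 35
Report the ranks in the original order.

1, 5, 2, 5, 3, 3, 5

Sorted (ascending): 14, 21, 25, 25, 35, 35, 35
The 2 values of 25 occupy positions 3–4 → each gets rank 3.
The 3 values of 35 occupy positions 5–7 → each gets rank 5.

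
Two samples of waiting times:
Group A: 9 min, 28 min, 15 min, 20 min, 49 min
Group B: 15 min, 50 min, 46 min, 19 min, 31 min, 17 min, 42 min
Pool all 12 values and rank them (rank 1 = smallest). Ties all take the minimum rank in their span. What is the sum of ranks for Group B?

50

Sorted (ascending): 9, 15, 15, 17, 19, 20, 28, 31, 42, 46, 49, 50
The 2 values of 15 occupy positions 2–3 → each gets rank 2.
Group B values → pooled ranks: 15→2, 50→12, 46→10, 19→5, 31→8, 17→4, 42→9
Rank sum = 2 + 12 + 10 + 5 + 8 + 4 + 9 = 50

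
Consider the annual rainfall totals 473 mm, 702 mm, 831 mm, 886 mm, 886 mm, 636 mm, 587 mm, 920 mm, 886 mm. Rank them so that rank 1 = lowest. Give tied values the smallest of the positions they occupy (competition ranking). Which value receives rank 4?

Sorted (ascending): 473, 587, 636, 702, 831, 886, 886, 886, 920
The 3 values of 886 occupy positions 6–8 → each gets rank 6.
Rank 4 → value 702.

702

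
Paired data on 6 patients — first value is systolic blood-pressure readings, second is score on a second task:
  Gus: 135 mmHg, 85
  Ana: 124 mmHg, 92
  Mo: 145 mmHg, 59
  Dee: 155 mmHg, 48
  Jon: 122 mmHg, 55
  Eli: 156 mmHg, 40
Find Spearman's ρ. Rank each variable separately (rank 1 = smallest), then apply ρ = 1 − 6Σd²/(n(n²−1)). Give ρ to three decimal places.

Ranks of variable 1: 3, 2, 4, 5, 1, 6
Ranks of variable 2: 5, 6, 4, 2, 3, 1
d = r₁ − r₂: -2, -4, 0, 3, -2, 5
d²: 4, 16, 0, 9, 4, 25; Σd² = 58
ρ = 1 − 6·58/(6·35) = 1 − 348/210 = -0.657

-0.657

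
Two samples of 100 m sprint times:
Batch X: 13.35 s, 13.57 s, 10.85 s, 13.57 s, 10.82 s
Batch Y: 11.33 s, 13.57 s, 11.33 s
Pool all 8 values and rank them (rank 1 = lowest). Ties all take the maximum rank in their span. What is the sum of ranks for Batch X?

Sorted (ascending): 10.82, 10.85, 11.33, 11.33, 13.35, 13.57, 13.57, 13.57
The 2 values of 11.33 occupy positions 3–4 → each gets rank 4.
The 3 values of 13.57 occupy positions 6–8 → each gets rank 8.
Batch X values → pooled ranks: 13.35→5, 13.57→8, 10.85→2, 13.57→8, 10.82→1
Rank sum = 5 + 8 + 2 + 8 + 1 = 24

24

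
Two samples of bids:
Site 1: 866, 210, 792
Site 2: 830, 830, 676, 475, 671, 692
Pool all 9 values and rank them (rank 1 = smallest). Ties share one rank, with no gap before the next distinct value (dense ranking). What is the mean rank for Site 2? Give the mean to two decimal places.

Sorted (ascending): 210, 475, 671, 676, 692, 792, 830, 830, 866
The 2 values of 830 share dense rank 7.
Remaining distinct values take the next consecutive integers.
Site 2 values → pooled ranks: 830→7, 830→7, 676→4, 475→2, 671→3, 692→5
Mean rank = (7 + 7 + 4 + 2 + 3 + 5) / 6 = 4.67

4.67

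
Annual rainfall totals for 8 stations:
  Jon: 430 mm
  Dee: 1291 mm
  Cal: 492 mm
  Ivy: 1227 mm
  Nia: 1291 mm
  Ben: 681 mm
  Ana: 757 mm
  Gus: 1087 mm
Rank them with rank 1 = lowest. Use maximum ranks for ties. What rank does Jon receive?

1

Sorted (ascending): 430, 492, 681, 757, 1087, 1227, 1291, 1291
The 2 values of 1291 occupy positions 7–8 → each gets rank 8.
Jon has value 430 mm → rank 1.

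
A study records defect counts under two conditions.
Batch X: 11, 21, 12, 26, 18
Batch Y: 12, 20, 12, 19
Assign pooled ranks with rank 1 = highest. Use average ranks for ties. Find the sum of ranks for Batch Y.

Sorted (descending): 26, 21, 20, 19, 18, 12, 12, 12, 11
The 3 values of 12 occupy positions 6–8 → average rank 7.
Batch Y values → pooled ranks: 12→7, 20→3, 12→7, 19→4
Rank sum = 7 + 3 + 7 + 4 = 21

21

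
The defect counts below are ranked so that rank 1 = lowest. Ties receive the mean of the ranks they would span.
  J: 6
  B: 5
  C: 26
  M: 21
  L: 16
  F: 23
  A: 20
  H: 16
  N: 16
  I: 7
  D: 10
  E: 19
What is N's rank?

6

Sorted (ascending): 5, 6, 7, 10, 16, 16, 16, 19, 20, 21, 23, 26
The 3 values of 16 occupy positions 5–7 → average rank 6.
N has value 16 → rank 6.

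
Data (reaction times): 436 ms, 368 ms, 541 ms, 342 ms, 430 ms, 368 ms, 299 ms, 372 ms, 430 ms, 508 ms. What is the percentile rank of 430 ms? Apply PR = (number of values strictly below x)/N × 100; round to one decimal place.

N = 10.
Strictly below 430: 5. Equal to 430: 2.
PR = 5/10 × 100 = 50.0

50.0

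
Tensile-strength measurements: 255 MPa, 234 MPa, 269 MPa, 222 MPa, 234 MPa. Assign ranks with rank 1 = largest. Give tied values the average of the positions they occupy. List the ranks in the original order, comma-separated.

2, 3.5, 1, 5, 3.5

Sorted (descending): 269, 255, 234, 234, 222
The 2 values of 234 occupy positions 3–4 → average rank (3+4)/2 = 3.5.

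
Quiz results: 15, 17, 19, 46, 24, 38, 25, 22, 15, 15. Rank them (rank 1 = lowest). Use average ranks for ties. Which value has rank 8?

25

Sorted (ascending): 15, 15, 15, 17, 19, 22, 24, 25, 38, 46
The 3 values of 15 occupy positions 1–3 → average rank 2.
Rank 8 → value 25.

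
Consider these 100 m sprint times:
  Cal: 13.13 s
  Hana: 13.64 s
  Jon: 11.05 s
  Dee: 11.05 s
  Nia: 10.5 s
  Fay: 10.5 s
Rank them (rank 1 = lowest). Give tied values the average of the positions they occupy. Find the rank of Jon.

3.5

Sorted (ascending): 10.5, 10.5, 11.05, 11.05, 13.13, 13.64
The 2 values of 10.5 occupy positions 1–2 → average rank (1+2)/2 = 1.5.
The 2 values of 11.05 occupy positions 3–4 → average rank (3+4)/2 = 3.5.
Jon has value 11.05 s → rank 3.5.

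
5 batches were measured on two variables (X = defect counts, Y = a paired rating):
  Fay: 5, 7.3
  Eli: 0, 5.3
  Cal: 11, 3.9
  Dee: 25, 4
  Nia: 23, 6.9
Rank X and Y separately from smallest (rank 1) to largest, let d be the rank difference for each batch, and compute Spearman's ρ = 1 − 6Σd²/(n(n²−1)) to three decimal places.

Ranks of variable 1: 2, 1, 3, 5, 4
Ranks of variable 2: 5, 3, 1, 2, 4
d = r₁ − r₂: -3, -2, 2, 3, 0
d²: 9, 4, 4, 9, 0; Σd² = 26
ρ = 1 − 6·26/(5·24) = 1 − 156/120 = -0.300

-0.300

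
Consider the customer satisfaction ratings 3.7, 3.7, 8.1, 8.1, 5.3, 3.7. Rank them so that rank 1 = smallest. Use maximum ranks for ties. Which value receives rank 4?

5.3

Sorted (ascending): 3.7, 3.7, 3.7, 5.3, 8.1, 8.1
The 3 values of 3.7 occupy positions 1–3 → each gets rank 3.
The 2 values of 8.1 occupy positions 5–6 → each gets rank 6.
Rank 4 → value 5.3.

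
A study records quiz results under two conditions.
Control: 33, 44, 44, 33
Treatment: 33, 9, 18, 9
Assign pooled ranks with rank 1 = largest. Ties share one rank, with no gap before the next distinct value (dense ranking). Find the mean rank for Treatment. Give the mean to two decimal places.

Sorted (descending): 44, 44, 33, 33, 33, 18, 9, 9
The 2 values of 44 share dense rank 1.
The 3 values of 33 share dense rank 2.
The 2 values of 9 share dense rank 4.
Remaining distinct values take the next consecutive integers.
Treatment values → pooled ranks: 33→2, 9→4, 18→3, 9→4
Mean rank = (2 + 4 + 3 + 4) / 4 = 3.25

3.25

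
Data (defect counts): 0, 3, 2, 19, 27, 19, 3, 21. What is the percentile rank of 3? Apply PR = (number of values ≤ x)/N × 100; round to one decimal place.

N = 8.
Strictly below 3: 2. Equal to 3: 2.
PR = 4/8 × 100 = 50.0

50.0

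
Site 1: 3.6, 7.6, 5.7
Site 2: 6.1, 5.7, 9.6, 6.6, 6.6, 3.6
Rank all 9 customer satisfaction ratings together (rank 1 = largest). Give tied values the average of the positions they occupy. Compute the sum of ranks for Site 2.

28

Sorted (descending): 9.6, 7.6, 6.6, 6.6, 6.1, 5.7, 5.7, 3.6, 3.6
The 2 values of 6.6 occupy positions 3–4 → average rank (3+4)/2 = 3.5.
The 2 values of 5.7 occupy positions 6–7 → average rank (6+7)/2 = 6.5.
The 2 values of 3.6 occupy positions 8–9 → average rank (8+9)/2 = 8.5.
Site 2 values → pooled ranks: 6.1→5, 5.7→6.5, 9.6→1, 6.6→3.5, 6.6→3.5, 3.6→8.5
Rank sum = 5 + 6.5 + 1 + 3.5 + 3.5 + 8.5 = 28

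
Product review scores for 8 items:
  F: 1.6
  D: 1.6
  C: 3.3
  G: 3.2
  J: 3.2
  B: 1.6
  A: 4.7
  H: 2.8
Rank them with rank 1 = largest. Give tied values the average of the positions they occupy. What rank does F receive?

7

Sorted (descending): 4.7, 3.3, 3.2, 3.2, 2.8, 1.6, 1.6, 1.6
The 2 values of 3.2 occupy positions 3–4 → average rank (3+4)/2 = 3.5.
The 3 values of 1.6 occupy positions 6–8 → average rank 7.
F has value 1.6 → rank 7.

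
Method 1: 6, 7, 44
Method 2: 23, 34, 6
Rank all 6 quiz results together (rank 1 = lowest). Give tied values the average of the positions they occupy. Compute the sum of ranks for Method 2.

10.5

Sorted (ascending): 6, 6, 7, 23, 34, 44
The 2 values of 6 occupy positions 1–2 → average rank (1+2)/2 = 1.5.
Method 2 values → pooled ranks: 23→4, 34→5, 6→1.5
Rank sum = 4 + 5 + 1.5 = 10.5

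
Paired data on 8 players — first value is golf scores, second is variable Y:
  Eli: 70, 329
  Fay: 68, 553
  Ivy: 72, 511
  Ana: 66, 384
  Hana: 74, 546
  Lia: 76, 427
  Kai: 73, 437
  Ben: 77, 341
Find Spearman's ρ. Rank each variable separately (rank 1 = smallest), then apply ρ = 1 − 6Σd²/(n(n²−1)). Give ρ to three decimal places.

Ranks of variable 1: 3, 2, 4, 1, 6, 7, 5, 8
Ranks of variable 2: 1, 8, 6, 3, 7, 4, 5, 2
d = r₁ − r₂: 2, -6, -2, -2, -1, 3, 0, 6
d²: 4, 36, 4, 4, 1, 9, 0, 36; Σd² = 94
ρ = 1 − 6·94/(8·63) = 1 − 564/504 = -0.119

-0.119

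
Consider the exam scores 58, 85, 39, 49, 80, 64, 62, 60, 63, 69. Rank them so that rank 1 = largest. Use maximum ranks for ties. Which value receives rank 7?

Sorted (descending): 85, 80, 69, 64, 63, 62, 60, 58, 49, 39
No ties — each value takes its position as its rank.
Rank 7 → value 60.

60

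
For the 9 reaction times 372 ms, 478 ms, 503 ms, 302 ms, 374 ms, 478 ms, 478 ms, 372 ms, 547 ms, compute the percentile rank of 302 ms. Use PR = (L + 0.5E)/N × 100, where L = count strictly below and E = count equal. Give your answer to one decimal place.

N = 9.
Strictly below 302: 0. Equal to 302: 1.
PR = (0 + 0.5·1)/9 × 100 = 5.6

5.6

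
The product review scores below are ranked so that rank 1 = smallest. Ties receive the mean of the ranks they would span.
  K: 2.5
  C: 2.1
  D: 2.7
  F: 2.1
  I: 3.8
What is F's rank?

1.5

Sorted (ascending): 2.1, 2.1, 2.5, 2.7, 3.8
The 2 values of 2.1 occupy positions 1–2 → average rank (1+2)/2 = 1.5.
F has value 2.1 → rank 1.5.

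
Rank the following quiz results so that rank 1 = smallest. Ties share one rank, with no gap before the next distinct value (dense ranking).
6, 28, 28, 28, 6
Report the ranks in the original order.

1, 2, 2, 2, 1

Sorted (ascending): 6, 6, 28, 28, 28
The 2 values of 6 share dense rank 1.
The 3 values of 28 share dense rank 2.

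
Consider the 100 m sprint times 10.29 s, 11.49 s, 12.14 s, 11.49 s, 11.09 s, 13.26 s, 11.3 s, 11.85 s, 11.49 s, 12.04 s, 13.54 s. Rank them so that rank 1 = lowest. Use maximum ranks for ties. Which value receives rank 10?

Sorted (ascending): 10.29, 11.09, 11.3, 11.49, 11.49, 11.49, 11.85, 12.04, 12.14, 13.26, 13.54
The 3 values of 11.49 occupy positions 4–6 → each gets rank 6.
Rank 10 → value 13.26.

13.26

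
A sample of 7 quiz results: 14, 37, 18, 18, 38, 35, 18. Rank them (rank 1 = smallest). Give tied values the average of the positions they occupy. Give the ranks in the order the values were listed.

1, 6, 3, 3, 7, 5, 3

Sorted (ascending): 14, 18, 18, 18, 35, 37, 38
The 3 values of 18 occupy positions 2–4 → average rank 3.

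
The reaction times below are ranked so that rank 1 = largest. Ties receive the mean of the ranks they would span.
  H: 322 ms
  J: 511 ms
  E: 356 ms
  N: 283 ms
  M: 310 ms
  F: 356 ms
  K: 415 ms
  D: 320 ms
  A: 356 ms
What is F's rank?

4

Sorted (descending): 511, 415, 356, 356, 356, 322, 320, 310, 283
The 3 values of 356 occupy positions 3–5 → average rank 4.
F has value 356 ms → rank 4.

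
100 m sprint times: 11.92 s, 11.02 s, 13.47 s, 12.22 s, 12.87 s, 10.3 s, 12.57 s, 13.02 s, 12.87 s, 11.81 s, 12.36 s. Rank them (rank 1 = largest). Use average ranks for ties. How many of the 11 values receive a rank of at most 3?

Sorted (descending): 13.47, 13.02, 12.87, 12.87, 12.57, 12.36, 12.22, 11.92, 11.81, 11.02, 10.3
The 2 values of 12.87 occupy positions 3–4 → average rank (3+4)/2 = 3.5.
Ranks ≤ 3: {1, 2} → 2 values.

2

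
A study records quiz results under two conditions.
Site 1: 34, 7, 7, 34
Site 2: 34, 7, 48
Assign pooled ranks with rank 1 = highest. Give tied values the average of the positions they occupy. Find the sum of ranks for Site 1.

Sorted (descending): 48, 34, 34, 34, 7, 7, 7
The 3 values of 34 occupy positions 2–4 → average rank 3.
The 3 values of 7 occupy positions 5–7 → average rank 6.
Site 1 values → pooled ranks: 34→3, 7→6, 7→6, 34→3
Rank sum = 3 + 6 + 6 + 3 = 18

18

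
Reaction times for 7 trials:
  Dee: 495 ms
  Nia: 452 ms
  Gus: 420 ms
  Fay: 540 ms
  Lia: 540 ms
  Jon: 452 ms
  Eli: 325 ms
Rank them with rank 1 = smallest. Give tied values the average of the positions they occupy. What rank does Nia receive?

Sorted (ascending): 325, 420, 452, 452, 495, 540, 540
The 2 values of 452 occupy positions 3–4 → average rank (3+4)/2 = 3.5.
The 2 values of 540 occupy positions 6–7 → average rank (6+7)/2 = 6.5.
Nia has value 452 ms → rank 3.5.

3.5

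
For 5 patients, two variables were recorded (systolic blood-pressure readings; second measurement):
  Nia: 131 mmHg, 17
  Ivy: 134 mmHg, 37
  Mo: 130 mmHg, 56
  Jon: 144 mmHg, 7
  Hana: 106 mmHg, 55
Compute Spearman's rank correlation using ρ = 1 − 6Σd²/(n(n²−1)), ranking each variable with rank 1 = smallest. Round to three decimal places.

Ranks of variable 1: 3, 4, 2, 5, 1
Ranks of variable 2: 2, 3, 5, 1, 4
d = r₁ − r₂: 1, 1, -3, 4, -3
d²: 1, 1, 9, 16, 9; Σd² = 36
ρ = 1 − 6·36/(5·24) = 1 − 216/120 = -0.800

-0.800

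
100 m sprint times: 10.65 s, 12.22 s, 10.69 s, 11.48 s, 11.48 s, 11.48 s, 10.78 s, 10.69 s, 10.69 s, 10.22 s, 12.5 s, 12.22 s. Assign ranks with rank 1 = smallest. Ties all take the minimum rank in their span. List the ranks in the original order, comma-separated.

Sorted (ascending): 10.22, 10.65, 10.69, 10.69, 10.69, 10.78, 11.48, 11.48, 11.48, 12.22, 12.22, 12.5
The 3 values of 10.69 occupy positions 3–5 → each gets rank 3.
The 3 values of 11.48 occupy positions 7–9 → each gets rank 7.
The 2 values of 12.22 occupy positions 10–11 → each gets rank 10.

2, 10, 3, 7, 7, 7, 6, 3, 3, 1, 12, 10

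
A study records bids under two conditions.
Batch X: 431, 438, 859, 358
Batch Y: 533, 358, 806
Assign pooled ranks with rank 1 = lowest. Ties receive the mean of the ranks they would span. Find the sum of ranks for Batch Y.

Sorted (ascending): 358, 358, 431, 438, 533, 806, 859
The 2 values of 358 occupy positions 1–2 → average rank (1+2)/2 = 1.5.
Batch Y values → pooled ranks: 533→5, 358→1.5, 806→6
Rank sum = 5 + 1.5 + 6 = 12.5

12.5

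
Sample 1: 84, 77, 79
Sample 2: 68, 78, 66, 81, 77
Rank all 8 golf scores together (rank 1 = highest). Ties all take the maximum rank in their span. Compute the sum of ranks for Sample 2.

27

Sorted (descending): 84, 81, 79, 78, 77, 77, 68, 66
The 2 values of 77 occupy positions 5–6 → each gets rank 6.
Sample 2 values → pooled ranks: 68→7, 78→4, 66→8, 81→2, 77→6
Rank sum = 7 + 4 + 8 + 2 + 6 = 27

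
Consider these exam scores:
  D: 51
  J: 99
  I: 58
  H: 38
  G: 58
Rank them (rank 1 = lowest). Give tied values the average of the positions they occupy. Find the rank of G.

3.5

Sorted (ascending): 38, 51, 58, 58, 99
The 2 values of 58 occupy positions 3–4 → average rank (3+4)/2 = 3.5.
G has value 58 → rank 3.5.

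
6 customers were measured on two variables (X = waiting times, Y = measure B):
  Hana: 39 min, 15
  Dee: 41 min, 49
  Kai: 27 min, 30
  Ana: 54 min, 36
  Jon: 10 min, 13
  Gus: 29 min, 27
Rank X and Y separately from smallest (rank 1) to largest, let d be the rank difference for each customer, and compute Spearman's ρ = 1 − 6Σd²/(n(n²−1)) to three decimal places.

Ranks of variable 1: 4, 5, 2, 6, 1, 3
Ranks of variable 2: 2, 6, 4, 5, 1, 3
d = r₁ − r₂: 2, -1, -2, 1, 0, 0
d²: 4, 1, 4, 1, 0, 0; Σd² = 10
ρ = 1 − 6·10/(6·35) = 1 − 60/210 = 0.714

0.714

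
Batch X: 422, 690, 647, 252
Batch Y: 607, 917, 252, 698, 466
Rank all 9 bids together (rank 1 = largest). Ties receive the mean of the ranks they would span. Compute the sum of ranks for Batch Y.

22.5

Sorted (descending): 917, 698, 690, 647, 607, 466, 422, 252, 252
The 2 values of 252 occupy positions 8–9 → average rank (8+9)/2 = 8.5.
Batch Y values → pooled ranks: 607→5, 917→1, 252→8.5, 698→2, 466→6
Rank sum = 5 + 1 + 8.5 + 2 + 6 = 22.5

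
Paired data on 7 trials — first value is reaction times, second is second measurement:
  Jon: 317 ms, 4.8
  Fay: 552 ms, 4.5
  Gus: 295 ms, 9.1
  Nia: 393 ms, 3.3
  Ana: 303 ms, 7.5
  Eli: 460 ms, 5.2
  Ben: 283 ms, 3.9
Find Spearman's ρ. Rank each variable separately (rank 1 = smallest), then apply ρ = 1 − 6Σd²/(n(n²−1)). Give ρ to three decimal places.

-0.214

Ranks of variable 1: 4, 7, 2, 5, 3, 6, 1
Ranks of variable 2: 4, 3, 7, 1, 6, 5, 2
d = r₁ − r₂: 0, 4, -5, 4, -3, 1, -1
d²: 0, 16, 25, 16, 9, 1, 1; Σd² = 68
ρ = 1 − 6·68/(7·48) = 1 − 408/336 = -0.214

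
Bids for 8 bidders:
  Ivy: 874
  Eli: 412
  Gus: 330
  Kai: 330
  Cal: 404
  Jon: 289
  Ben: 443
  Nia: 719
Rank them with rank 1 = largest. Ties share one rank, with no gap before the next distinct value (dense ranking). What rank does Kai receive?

Sorted (descending): 874, 719, 443, 412, 404, 330, 330, 289
The 2 values of 330 share dense rank 6.
Remaining distinct values take the next consecutive integers.
Kai has value 330 → rank 6.

6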